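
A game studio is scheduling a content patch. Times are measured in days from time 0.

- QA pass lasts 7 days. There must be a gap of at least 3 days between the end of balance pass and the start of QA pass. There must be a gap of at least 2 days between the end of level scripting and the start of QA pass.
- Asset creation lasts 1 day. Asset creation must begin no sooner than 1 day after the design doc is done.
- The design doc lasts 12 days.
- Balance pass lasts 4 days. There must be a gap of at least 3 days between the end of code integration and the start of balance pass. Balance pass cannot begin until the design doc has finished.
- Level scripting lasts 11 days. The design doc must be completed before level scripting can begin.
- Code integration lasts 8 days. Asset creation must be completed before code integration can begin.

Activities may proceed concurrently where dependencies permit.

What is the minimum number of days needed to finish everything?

Nothing blocks the design doc, so it runs from day 0 to day 12.
Level scripting cannot begin until the design doc (finishes day 12). It runs from day 12 to 12 + 11 = day 23.
Asset creation cannot begin until the design doc (finishes day 12, plus 1-day gap → day 13). It runs from day 13 to 13 + 1 = day 14.
Code integration waits on asset creation (finishes day 14), so it starts at day 14 and finishes at 14 + 8 = day 22.
For balance pass: code integration (finishes day 22, plus 3-day gap → day 25); the design doc (finishes day 12). Taking the maximum gives a start of day 25, and it finishes at 25 + 4 = day 29.
QA pass has to wait for balance pass (finishes day 29, plus 3-day gap → day 32); level scripting (finishes day 23, plus 2-day gap → day 25). The latest of these is day 32, so QA pass runs day 32 to 32 + 7 = day 39.
All tasks are finished once the last one completes. Finish times: The design doc at 12, Asset creation at 14, Level scripting at 23, Code integration at 22, Balance pass at 29, QA pass at 39. The latest is day 39.

39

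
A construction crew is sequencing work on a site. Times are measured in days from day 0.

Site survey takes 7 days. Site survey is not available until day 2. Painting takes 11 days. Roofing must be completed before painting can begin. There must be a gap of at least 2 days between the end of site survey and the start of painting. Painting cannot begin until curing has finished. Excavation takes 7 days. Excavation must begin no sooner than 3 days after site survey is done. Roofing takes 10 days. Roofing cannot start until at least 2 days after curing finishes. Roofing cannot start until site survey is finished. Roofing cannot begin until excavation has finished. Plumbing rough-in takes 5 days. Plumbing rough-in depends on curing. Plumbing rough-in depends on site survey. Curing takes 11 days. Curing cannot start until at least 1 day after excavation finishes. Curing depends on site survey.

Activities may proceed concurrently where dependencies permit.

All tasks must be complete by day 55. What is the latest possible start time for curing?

21

Painting has no dependents, so it just needs to finish by day 55. Starting by 55 − 11 = day 44 achieves that.
Roofing has to be done before painting (must start by day 44). That means finishing by day 44, i.e. starting by 44 − 10 = day 34.
Plumbing rough-in must finish by day 55; it takes 5 days, so it must start by 55 − 5 = day 50.
Curing must finish in time for roofing (must start by day 34, minus 2-day gap → day 32); plumbing rough-in (must start by day 50); painting (must start by day 44). The tightest is day 32, so curing must start by 32 − 11 = day 21.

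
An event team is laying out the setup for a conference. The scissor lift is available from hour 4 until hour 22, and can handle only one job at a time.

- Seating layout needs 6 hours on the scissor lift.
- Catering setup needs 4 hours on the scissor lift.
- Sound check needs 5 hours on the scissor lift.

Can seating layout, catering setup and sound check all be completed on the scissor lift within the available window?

Yes

The scissor lift window is 22 − 4 = 18 hours.
Running back to back, the jobs need 6 + 4 + 5 = 15 hours on the scissor lift.
Since 15 ≤ 18, they fit within the window.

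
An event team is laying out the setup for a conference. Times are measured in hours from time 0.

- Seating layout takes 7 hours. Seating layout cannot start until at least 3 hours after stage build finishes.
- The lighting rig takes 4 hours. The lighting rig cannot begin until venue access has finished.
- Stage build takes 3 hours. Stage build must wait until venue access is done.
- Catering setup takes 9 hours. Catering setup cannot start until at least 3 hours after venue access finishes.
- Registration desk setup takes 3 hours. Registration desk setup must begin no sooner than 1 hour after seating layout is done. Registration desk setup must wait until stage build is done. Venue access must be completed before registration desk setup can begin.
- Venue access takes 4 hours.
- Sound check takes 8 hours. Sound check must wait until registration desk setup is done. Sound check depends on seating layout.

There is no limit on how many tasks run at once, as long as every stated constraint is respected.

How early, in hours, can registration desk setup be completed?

Nothing blocks venue access, so it runs from hour 0 to hour 4.
Stage build waits on venue access (finishes hour 4), so it starts at hour 4 and finishes at 4 + 3 = hour 7.
Seating layout waits on stage build (finishes hour 7, plus 3-hour gap → hour 10), so it starts at hour 10 and finishes at 10 + 7 = hour 17.
For registration desk setup: seating layout (finishes hour 17, plus 1-hour gap → hour 18); stage build (finishes hour 7); venue access (finishes hour 4). Taking the maximum gives a start of hour 18, and it finishes at 18 + 3 = hour 21.

21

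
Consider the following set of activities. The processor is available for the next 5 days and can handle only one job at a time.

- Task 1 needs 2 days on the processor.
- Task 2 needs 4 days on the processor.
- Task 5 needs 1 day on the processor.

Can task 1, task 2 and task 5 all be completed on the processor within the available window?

Running back to back, the jobs need 2 + 4 + 1 = 7 days on the processor.
Since 7 > 5, they cannot all fit.

No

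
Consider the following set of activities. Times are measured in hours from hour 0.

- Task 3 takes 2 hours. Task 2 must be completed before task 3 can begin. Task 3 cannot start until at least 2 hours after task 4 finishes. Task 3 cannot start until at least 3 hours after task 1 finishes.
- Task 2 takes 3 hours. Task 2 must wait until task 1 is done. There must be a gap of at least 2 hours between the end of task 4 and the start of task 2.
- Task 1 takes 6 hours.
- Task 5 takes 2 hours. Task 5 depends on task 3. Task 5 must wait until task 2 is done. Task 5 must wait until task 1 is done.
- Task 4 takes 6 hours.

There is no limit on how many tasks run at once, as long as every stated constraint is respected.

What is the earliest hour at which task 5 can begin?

Nothing blocks task 4, so it runs from hour 0 to hour 6.
Nothing blocks task 1, so it runs from hour 0 to hour 6.
For task 2: task 1 (finishes hour 6); task 4 (finishes hour 6, plus 2-hour gap → hour 8). Taking the maximum gives a start of hour 8, and it finishes at 8 + 3 = hour 11.
Task 3 has to wait for task 2 (finishes hour 11); task 4 (finishes hour 6, plus 2-hour gap → hour 8); task 1 (finishes hour 6, plus 3-hour gap → hour 9). The latest of these is hour 11, so task 3 runs hour 11 to 11 + 2 = hour 13.
Task 5 waits on task 3 (finishes hour 13); task 2 (finishes hour 11); task 1 (finishes hour 6). The latest of these is hour 13, which is the earliest task 5 can start.

13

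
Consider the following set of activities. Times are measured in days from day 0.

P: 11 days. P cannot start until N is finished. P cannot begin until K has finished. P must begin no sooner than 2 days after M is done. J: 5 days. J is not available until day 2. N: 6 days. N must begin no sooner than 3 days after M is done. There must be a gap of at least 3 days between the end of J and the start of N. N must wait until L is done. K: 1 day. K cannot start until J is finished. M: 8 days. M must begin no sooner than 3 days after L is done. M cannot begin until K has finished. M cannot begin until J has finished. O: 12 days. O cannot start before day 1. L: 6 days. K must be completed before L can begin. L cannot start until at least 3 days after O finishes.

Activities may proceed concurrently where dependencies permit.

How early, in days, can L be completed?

O waits on its own release at day 1, so it starts at day 1 and finishes at 1 + 12 = day 13.
J waits on its own release at day 2, so it starts at day 2 and finishes at 2 + 5 = day 7.
K waits on J (finishes day 7), so it starts at day 7 and finishes at 7 + 1 = day 8.
L needs all of K (finishes day 8); O (finishes day 13, plus 3-day gap → day 16). That puts its earliest start at day 16; it finishes at 16 + 6 = day 22.

22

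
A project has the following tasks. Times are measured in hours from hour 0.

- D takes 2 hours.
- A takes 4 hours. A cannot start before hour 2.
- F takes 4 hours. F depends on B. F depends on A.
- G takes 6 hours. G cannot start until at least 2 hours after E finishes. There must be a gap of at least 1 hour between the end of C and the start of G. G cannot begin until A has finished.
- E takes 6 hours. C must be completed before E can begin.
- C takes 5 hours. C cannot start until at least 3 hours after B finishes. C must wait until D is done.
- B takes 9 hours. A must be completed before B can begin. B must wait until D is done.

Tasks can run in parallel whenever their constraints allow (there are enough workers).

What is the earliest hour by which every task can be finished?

D has no prerequisites, so it starts at hour 0 and finishes at hour 2.
After its own release at hour 2, A can start at hour 2 and finishes at hour 6.
B has to wait for A (finishes hour 6); D (finishes hour 2). The latest of these is hour 6, so B runs hour 6 to 6 + 9 = hour 15.
F cannot start until B (finishes hour 15); A (finishes hour 6). The controlling bound is hour 15, so F finishes at 15 + 4 = hour 19.
C cannot start until B (finishes hour 15, plus 3-hour gap → hour 18); D (finishes hour 2). The controlling bound is hour 18, so C finishes at 18 + 5 = hour 23.
E waits on C (finishes hour 23), so it starts at hour 23 and finishes at 23 + 6 = hour 29.
G has to wait for E (finishes hour 29, plus 2-hour gap → hour 31); C (finishes hour 23, plus 1-hour gap → hour 24); A (finishes hour 6). The latest of these is hour 31, so G runs hour 31 to 31 + 6 = hour 37.
All tasks are finished once the last one completes. Finish times: A at 6, B at 15, C at 23, D at 2, E at 29, F at 19, G at 37. The latest is hour 37.

37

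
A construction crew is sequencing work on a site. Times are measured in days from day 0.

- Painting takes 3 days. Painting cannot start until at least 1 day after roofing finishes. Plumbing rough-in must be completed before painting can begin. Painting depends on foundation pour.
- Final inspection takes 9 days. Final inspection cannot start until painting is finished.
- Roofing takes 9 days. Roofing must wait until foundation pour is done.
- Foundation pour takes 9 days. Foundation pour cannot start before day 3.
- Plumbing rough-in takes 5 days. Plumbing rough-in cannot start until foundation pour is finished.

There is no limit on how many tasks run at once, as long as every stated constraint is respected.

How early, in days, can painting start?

22

After its own release at day 3, foundation pour can start at day 3 and finishes at day 12.
Plumbing rough-in waits on foundation pour (finishes day 12), so it starts at day 12 and finishes at 12 + 5 = day 17.
Roofing cannot begin until foundation pour (finishes day 12). It runs from day 12 to 12 + 9 = day 21.
Painting waits on roofing (finishes day 21, plus 1-day gap → day 22); plumbing rough-in (finishes day 17); foundation pour (finishes day 12). The latest of these is day 22, which is the earliest painting can start.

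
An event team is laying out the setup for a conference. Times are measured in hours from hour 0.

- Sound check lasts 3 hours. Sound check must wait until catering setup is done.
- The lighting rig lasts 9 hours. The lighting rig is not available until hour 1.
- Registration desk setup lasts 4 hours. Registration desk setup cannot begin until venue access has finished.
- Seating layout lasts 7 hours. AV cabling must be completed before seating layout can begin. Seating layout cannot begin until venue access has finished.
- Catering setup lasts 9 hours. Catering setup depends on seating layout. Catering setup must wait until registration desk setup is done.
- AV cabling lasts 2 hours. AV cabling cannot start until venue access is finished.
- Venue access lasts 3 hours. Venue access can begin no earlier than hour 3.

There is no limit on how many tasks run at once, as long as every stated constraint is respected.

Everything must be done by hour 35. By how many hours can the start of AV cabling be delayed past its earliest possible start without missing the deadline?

8

Venue access cannot begin until its own release at hour 3. It runs from hour 3 to 3 + 3 = hour 6.
AV cabling cannot begin until venue access (finishes hour 6). It runs from hour 6 to 6 + 2 = hour 8.

Working backward from the deadline:
Nothing follows sound check; the deadline of hour 35 is its only limit. It must start by 35 − 3 = hour 32.
Since sound check (must start by hour 32) depends on it, catering setup must finish by hour 32. Backing off its 9-hour duration gives a latest start of hour 23.
Seating layout must finish before catering setup (must start by hour 23). With a 7-hour duration, seating layout must start by 23 − 7 = hour 16.
AV cabling has to be done before seating layout (must start by hour 16). That means finishing by hour 16, i.e. starting by 16 − 2 = hour 14.
So AV cabling can start as early as hour 6 and as late as hour 14, giving 14 − 6 = 8 hours of slack.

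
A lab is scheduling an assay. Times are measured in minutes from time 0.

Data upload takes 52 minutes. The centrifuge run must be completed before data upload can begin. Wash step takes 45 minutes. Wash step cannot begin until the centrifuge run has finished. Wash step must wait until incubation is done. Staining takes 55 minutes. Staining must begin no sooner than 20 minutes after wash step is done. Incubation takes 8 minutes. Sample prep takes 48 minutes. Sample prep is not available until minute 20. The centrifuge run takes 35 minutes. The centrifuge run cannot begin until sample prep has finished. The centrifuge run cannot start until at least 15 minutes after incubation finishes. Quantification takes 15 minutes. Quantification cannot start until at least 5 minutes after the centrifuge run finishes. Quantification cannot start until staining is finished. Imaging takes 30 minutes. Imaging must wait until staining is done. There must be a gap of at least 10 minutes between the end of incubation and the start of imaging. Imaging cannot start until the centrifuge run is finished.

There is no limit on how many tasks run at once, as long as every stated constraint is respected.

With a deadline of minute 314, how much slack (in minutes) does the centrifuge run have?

61

Nothing blocks incubation, so it runs from minute 0 to minute 8.
Sample prep cannot begin until its own release at minute 20. It runs from minute 20 to 20 + 48 = minute 68.
The centrifuge run cannot start until sample prep (finishes minute 68); incubation (finishes minute 8, plus 15-minute gap → minute 23). The controlling bound is minute 68, so the centrifuge run finishes at 68 + 35 = minute 103.

Working backward from the deadline:
Imaging must finish by minute 314; it takes 30 minutes, so it must start by 314 − 30 = minute 284.
Quantification must finish by minute 314; it takes 15 minutes, so it must start by 314 − 15 = minute 299.
Staining must finish in time for imaging (must start by minute 284); quantification (must start by minute 299). The tightest is minute 284, so staining must start by 284 − 55 = minute 229.
Wash step must finish before staining (must start by minute 229, minus 20-minute gap → minute 209). With a 45-minute duration, wash step must start by 209 − 45 = minute 164.
To finish by minute 314, data upload (duration 52) must start no later than minute 262.
The centrifuge run feeds wash step (must start by minute 164); imaging (must start by minute 284); quantification (must start by minute 299, minus 5-minute gap → minute 294); data upload (must start by minute 262). Taking the minimum, the centrifuge run must finish by minute 164 and start by 164 − 35 = minute 129.
So the centrifuge run can start as early as minute 68 and as late as minute 129, giving 129 − 68 = 61 minutes of slack.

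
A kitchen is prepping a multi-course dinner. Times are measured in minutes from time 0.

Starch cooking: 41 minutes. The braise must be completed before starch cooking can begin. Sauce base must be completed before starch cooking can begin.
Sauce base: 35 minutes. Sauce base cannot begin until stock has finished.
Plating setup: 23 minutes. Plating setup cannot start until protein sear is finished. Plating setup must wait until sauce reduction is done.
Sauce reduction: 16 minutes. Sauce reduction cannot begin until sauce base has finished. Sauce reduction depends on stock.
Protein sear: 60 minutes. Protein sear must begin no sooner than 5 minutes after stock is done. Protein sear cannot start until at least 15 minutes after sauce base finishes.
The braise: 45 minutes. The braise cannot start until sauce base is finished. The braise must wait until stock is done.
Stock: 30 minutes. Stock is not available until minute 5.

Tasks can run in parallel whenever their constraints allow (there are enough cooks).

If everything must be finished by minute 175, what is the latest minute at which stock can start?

Starch cooking must finish by minute 175; it takes 41 minutes, so it must start by 175 − 41 = minute 134.
The braise must finish before starch cooking (must start by minute 134). With a 45-minute duration, the braise must start by 134 − 45 = minute 89.
Plating setup must finish by minute 175; it takes 23 minutes, so it must start by 175 − 23 = minute 152.
Protein sear feeds into plating setup (must start by minute 152); so protein sear must finish by minute 152 and therefore start by minute 92.
Since plating setup (must start by minute 152) depends on it, sauce reduction must finish by minute 152. Backing off its 16-minute duration gives a latest start of minute 136.
For sauce base: the braise (must start by minute 89); protein sear (must start by minute 92, minus 15-minute gap → minute 77); sauce reduction (must start by minute 136); starch cooking (must start by minute 134). The most restrictive is minute 77; with a 35-minute duration, sauce base must start by minute 42.
For stock: sauce base (must start by minute 42); the braise (must start by minute 89); protein sear (must start by minute 92, minus 5-minute gap → minute 87); sauce reduction (must start by minute 136). The most restrictive is minute 42; with a 30-minute duration, stock must start by minute 12.

12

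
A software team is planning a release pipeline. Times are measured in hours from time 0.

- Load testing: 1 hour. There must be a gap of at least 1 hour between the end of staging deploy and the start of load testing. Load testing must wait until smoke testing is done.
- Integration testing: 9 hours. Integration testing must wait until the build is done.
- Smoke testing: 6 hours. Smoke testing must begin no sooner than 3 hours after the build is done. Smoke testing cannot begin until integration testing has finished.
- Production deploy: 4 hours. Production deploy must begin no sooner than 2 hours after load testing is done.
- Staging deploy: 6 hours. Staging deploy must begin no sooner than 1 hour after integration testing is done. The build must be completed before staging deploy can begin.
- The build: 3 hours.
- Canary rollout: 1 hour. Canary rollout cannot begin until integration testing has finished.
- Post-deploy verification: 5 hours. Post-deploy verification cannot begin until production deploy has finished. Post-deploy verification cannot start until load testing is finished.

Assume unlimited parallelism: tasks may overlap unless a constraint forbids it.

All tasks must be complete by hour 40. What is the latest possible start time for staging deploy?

21

Post-deploy verification must finish by hour 40; it takes 5 hours, so it must start by 40 − 5 = hour 35.
Production deploy has to be done before post-deploy verification (must start by hour 35). That means finishing by hour 35, i.e. starting by 35 − 4 = hour 31.
Load testing has several dependents: production deploy (must start by hour 31, minus 2-hour gap → hour 29); post-deploy verification (must start by hour 35). The earliest of those limits is hour 29, so load testing must start by 29 − 1 = hour 28.
Staging deploy feeds into load testing (must start by hour 28, minus 1-hour gap → hour 27); so staging deploy must finish by hour 27 and therefore start by hour 21.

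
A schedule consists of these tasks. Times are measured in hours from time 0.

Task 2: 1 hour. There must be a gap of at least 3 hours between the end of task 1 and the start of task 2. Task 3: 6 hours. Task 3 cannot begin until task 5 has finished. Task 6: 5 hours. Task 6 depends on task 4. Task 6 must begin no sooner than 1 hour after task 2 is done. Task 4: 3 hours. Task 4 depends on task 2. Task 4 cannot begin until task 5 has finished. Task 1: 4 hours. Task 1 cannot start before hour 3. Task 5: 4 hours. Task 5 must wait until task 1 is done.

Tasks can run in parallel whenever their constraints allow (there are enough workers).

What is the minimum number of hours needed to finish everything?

After its own release at hour 3, task 1 can start at hour 3 and finishes at hour 7.
After task 1 (finishes hour 7), task 5 can start at hour 7 and finishes at hour 11.
Task 3 cannot begin until task 5 (finishes hour 11). It runs from hour 11 to 11 + 6 = hour 17.
Task 2 cannot begin until task 1 (finishes hour 7, plus 3-hour gap → hour 10). It runs from hour 10 to 10 + 1 = hour 11.
Task 4 needs all of task 2 (finishes hour 11); task 5 (finishes hour 11). That puts its earliest start at hour 11; it finishes at 11 + 3 = hour 14.
Task 6 cannot start until task 4 (finishes hour 14); task 2 (finishes hour 11, plus 1-hour gap → hour 12). The controlling bound is hour 14, so task 6 finishes at 14 + 5 = hour 19.
All tasks are finished once the last one completes. Finish times: Task 1 at 7, Task 2 at 11, Task 3 at 17, Task 4 at 14, Task 5 at 11, Task 6 at 19. The latest is hour 19.

19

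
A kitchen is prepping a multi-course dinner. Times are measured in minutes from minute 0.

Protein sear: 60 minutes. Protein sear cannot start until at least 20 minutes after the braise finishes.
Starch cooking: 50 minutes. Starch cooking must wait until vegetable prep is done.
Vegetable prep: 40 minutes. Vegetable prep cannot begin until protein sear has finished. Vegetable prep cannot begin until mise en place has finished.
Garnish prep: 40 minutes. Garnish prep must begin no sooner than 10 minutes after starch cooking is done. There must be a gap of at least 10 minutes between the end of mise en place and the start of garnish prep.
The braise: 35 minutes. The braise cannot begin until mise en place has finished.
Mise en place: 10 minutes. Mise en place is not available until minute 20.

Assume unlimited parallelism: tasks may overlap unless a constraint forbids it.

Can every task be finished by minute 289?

Yes

Mise en place cannot begin until its own release at minute 20. It runs from minute 20 to 20 + 10 = minute 30.
After mise en place (finishes minute 30), the braise can start at minute 30 and finishes at minute 65.
Protein sear waits on the braise (finishes minute 65, plus 20-minute gap → minute 85), so it starts at minute 85 and finishes at 85 + 60 = minute 145.
Vegetable prep cannot start until protein sear (finishes minute 145); mise en place (finishes minute 30). The controlling bound is minute 145, so vegetable prep finishes at 145 + 40 = minute 185.
Starch cooking waits on vegetable prep (finishes minute 185), so it starts at minute 185 and finishes at 185 + 50 = minute 235.
Garnish prep has to wait for starch cooking (finishes minute 235, plus 10-minute gap → minute 245); mise en place (finishes minute 30, plus 10-minute gap → minute 40). The latest of these is minute 245, so garnish prep runs minute 245 to 245 + 40 = minute 285.
Every task is finished by minute 285, which is no later than the deadline of 289, so the schedule is feasible.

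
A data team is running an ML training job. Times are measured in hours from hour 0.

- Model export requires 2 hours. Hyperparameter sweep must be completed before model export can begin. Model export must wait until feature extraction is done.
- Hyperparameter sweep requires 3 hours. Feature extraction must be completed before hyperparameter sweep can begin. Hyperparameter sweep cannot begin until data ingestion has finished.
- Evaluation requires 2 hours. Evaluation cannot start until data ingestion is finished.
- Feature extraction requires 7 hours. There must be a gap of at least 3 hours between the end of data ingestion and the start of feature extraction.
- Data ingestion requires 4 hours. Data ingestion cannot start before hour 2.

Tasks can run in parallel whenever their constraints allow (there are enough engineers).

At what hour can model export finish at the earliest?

21

Data ingestion cannot begin until its own release at hour 2. It runs from hour 2 to 2 + 4 = hour 6.
Feature extraction waits on data ingestion (finishes hour 6, plus 3-hour gap → hour 9), so it starts at hour 9 and finishes at 9 + 7 = hour 16.
Hyperparameter sweep has to wait for feature extraction (finishes hour 16); data ingestion (finishes hour 6). The latest of these is hour 16, so hyperparameter sweep runs hour 16 to 16 + 3 = hour 19.
For model export: hyperparameter sweep (finishes hour 19); feature extraction (finishes hour 16). Taking the maximum gives a start of hour 19, and it finishes at 19 + 2 = hour 21.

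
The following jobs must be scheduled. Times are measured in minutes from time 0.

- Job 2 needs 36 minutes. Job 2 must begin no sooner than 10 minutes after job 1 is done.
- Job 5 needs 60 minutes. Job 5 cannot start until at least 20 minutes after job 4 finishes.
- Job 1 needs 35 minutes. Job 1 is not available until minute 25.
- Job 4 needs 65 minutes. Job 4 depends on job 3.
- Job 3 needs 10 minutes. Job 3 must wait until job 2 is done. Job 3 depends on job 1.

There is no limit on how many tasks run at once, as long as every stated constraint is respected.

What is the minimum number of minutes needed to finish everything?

Job 1 waits on its own release at minute 25, so it starts at minute 25 and finishes at 25 + 35 = minute 60.
Job 2 cannot begin until job 1 (finishes minute 60, plus 10-minute gap → minute 70). It runs from minute 70 to 70 + 36 = minute 106.
Job 3 needs all of job 2 (finishes minute 106); job 1 (finishes minute 60). That puts its earliest start at minute 106; it finishes at 106 + 10 = minute 116.
Job 4 cannot begin until job 3 (finishes minute 116). It runs from minute 116 to 116 + 65 = minute 181.
Job 5 cannot begin until job 4 (finishes minute 181, plus 20-minute gap → minute 201). It runs from minute 201 to 201 + 60 = minute 261.
All tasks are finished once the last one completes. Finish times: Job 1 at 60, Job 2 at 106, Job 3 at 116, Job 4 at 181, Job 5 at 261. The latest is minute 261.

261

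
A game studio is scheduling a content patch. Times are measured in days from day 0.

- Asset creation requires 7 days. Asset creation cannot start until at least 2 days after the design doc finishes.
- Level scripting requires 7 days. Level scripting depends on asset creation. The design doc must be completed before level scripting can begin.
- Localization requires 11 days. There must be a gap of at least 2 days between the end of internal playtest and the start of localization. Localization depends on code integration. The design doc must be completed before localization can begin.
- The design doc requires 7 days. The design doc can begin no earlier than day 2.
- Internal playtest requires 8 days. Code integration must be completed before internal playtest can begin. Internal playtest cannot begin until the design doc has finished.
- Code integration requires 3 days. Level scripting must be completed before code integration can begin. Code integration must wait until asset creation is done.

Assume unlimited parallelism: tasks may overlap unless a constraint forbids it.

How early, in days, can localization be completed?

The design doc waits on its own release at day 2, so it starts at day 2 and finishes at 2 + 7 = day 9.
After the design doc (finishes day 9, plus 2-day gap → day 11), asset creation can start at day 11 and finishes at day 18.
Level scripting has to wait for asset creation (finishes day 18); the design doc (finishes day 9). The latest of these is day 18, so level scripting runs day 18 to 18 + 7 = day 25.
Code integration cannot start until level scripting (finishes day 25); asset creation (finishes day 18). The controlling bound is day 25, so code integration finishes at 25 + 3 = day 28.
Internal playtest needs all of code integration (finishes day 28); the design doc (finishes day 9). That puts its earliest start at day 28; it finishes at 28 + 8 = day 36.
Localization has to wait for internal playtest (finishes day 36, plus 2-day gap → day 38); code integration (finishes day 28); the design doc (finishes day 9). The latest of these is day 38, so localization runs day 38 to 38 + 11 = day 49.

49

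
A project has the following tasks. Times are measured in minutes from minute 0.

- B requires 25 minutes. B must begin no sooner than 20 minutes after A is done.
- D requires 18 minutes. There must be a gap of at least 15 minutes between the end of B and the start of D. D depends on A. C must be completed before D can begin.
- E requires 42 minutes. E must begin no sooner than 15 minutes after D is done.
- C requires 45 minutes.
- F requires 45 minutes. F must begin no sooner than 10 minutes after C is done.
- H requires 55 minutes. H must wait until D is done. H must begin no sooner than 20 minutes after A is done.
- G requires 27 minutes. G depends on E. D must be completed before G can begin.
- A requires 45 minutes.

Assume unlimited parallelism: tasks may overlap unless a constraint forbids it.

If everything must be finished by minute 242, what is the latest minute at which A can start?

35

To finish by minute 242, G (duration 27) must start no later than minute 215.
E must finish before G (must start by minute 215). With a 42-minute duration, E must start by 215 − 42 = minute 173.
To finish by minute 242, H (duration 55) must start no later than minute 187.
D must finish in time for E (must start by minute 173, minus 15-minute gap → minute 158); G (must start by minute 215); H (must start by minute 187). The tightest is minute 158, so D must start by 158 − 18 = minute 140.
B feeds into D (must start by minute 140, minus 15-minute gap → minute 125); so B must finish by minute 125 and therefore start by minute 100.
A must finish in time for B (must start by minute 100, minus 20-minute gap → minute 80); D (must start by minute 140); H (must start by minute 187, minus 20-minute gap → minute 167). The tightest is minute 80, so A must start by 80 − 45 = minute 35.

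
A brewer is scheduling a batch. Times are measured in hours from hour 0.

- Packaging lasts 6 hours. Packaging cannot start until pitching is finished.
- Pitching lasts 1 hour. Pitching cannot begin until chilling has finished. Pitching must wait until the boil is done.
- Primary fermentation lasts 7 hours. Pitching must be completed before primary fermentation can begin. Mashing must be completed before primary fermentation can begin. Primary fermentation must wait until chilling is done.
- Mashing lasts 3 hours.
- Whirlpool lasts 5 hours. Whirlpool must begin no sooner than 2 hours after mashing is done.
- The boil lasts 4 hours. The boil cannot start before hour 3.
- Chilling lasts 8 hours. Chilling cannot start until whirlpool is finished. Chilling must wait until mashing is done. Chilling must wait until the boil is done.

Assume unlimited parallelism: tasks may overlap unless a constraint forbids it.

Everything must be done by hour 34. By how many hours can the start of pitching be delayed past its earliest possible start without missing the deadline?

8

The boil waits on its own release at hour 3, so it starts at hour 3 and finishes at 3 + 4 = hour 7.
Mashing has no prerequisites, so it starts at hour 0 and finishes at hour 3.
Whirlpool waits on mashing (finishes hour 3, plus 2-hour gap → hour 5), so it starts at hour 5 and finishes at 5 + 5 = hour 10.
For chilling: whirlpool (finishes hour 10); mashing (finishes hour 3); the boil (finishes hour 7). Taking the maximum gives a start of hour 10, and it finishes at 10 + 8 = hour 18.
Pitching has to wait for chilling (finishes hour 18); the boil (finishes hour 7). The latest of these is hour 18, so pitching runs hour 18 to 18 + 1 = hour 19.

Working backward from the deadline:
Nothing follows primary fermentation; the deadline of hour 34 is its only limit. It must start by 34 − 7 = hour 27.
To finish by hour 34, packaging (duration 6) must start no later than hour 28.
Pitching must finish in time for primary fermentation (must start by hour 27); packaging (must start by hour 28). The tightest is hour 27, so pitching must start by 27 − 1 = hour 26.
So pitching can start as early as hour 18 and as late as hour 26, giving 26 − 18 = 8 hours of slack.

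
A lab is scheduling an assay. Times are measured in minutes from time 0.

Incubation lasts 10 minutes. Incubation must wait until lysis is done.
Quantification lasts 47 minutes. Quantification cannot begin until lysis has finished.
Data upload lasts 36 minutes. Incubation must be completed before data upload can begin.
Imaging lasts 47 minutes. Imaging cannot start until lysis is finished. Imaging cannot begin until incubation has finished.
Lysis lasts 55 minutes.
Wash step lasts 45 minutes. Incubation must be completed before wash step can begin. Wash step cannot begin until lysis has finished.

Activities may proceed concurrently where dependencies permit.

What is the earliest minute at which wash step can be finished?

110

Lysis has no prerequisites, so it starts at minute 0 and finishes at minute 55.
Incubation waits on lysis (finishes minute 55), so it starts at minute 55 and finishes at 55 + 10 = minute 65.
Wash step has to wait for incubation (finishes minute 65); lysis (finishes minute 55). The latest of these is minute 65, so wash step runs minute 65 to 65 + 45 = minute 110.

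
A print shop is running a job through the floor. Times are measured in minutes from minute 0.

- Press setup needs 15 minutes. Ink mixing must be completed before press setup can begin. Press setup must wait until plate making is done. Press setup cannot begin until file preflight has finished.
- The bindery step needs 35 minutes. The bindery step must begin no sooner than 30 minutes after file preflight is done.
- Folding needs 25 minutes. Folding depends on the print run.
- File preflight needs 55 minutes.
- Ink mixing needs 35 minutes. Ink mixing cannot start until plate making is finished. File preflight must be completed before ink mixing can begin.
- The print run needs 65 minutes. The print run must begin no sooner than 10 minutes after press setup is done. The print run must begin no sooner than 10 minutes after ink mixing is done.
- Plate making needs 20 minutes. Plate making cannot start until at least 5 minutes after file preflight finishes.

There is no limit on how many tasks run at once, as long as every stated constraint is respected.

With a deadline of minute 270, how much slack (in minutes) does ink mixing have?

Nothing blocks file preflight, so it runs from minute 0 to minute 55.
Plate making waits on file preflight (finishes minute 55, plus 5-minute gap → minute 60), so it starts at minute 60 and finishes at 60 + 20 = minute 80.
For ink mixing: plate making (finishes minute 80); file preflight (finishes minute 55). Taking the maximum gives a start of minute 80, and it finishes at 80 + 35 = minute 115.

Working backward from the deadline:
To finish by minute 270, folding (duration 25) must start no later than minute 245.
The print run feeds into folding (must start by minute 245); so the print run must finish by minute 245 and therefore start by minute 180.
Press setup must finish before the print run (must start by minute 180, minus 10-minute gap → minute 170). With a 15-minute duration, press setup must start by 170 − 15 = minute 155.
Ink mixing feeds press setup (must start by minute 155); the print run (must start by minute 180, minus 10-minute gap → minute 170). Taking the minimum, ink mixing must finish by minute 155 and start by 155 − 35 = minute 120.
So ink mixing can start as early as minute 80 and as late as minute 120, giving 120 − 80 = 40 minutes of slack.

40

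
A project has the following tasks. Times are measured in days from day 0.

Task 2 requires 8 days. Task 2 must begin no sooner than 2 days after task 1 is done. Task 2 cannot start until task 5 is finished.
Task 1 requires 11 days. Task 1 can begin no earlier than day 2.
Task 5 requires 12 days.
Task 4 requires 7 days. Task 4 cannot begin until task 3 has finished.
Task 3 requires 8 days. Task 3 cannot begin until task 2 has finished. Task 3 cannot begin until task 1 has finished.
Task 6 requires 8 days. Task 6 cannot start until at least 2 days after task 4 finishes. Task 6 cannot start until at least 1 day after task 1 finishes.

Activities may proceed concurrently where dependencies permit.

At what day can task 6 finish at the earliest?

48

Task 5 has no prerequisites, so it starts at day 0 and finishes at day 12.
After its own release at day 2, task 1 can start at day 2 and finishes at day 13.
Task 2 cannot start until task 1 (finishes day 13, plus 2-day gap → day 15); task 5 (finishes day 12). The controlling bound is day 15, so task 2 finishes at 15 + 8 = day 23.
Task 3 has to wait for task 2 (finishes day 23); task 1 (finishes day 13). The latest of these is day 23, so task 3 runs day 23 to 23 + 8 = day 31.
Task 4 waits on task 3 (finishes day 31), so it starts at day 31 and finishes at 31 + 7 = day 38.
For task 6: task 4 (finishes day 38, plus 2-day gap → day 40); task 1 (finishes day 13, plus 1-day gap → day 14). Taking the maximum gives a start of day 40, and it finishes at 40 + 8 = day 48.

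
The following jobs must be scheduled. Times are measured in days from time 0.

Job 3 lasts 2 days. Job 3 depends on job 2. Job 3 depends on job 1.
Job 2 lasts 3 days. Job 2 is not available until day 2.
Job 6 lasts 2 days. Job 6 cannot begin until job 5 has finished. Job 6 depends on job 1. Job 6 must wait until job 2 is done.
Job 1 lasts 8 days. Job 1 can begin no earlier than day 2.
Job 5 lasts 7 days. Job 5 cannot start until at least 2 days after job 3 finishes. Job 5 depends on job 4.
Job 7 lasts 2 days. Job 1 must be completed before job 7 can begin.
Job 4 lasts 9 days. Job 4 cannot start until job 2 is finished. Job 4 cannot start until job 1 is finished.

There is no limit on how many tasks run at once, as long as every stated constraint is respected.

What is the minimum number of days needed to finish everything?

28

Job 2 waits on its own release at day 2, so it starts at day 2 and finishes at 2 + 3 = day 5.
After its own release at day 2, job 1 can start at day 2 and finishes at day 10.
Job 7 cannot begin until job 1 (finishes day 10). It runs from day 10 to 10 + 2 = day 12.
Job 4 has to wait for job 2 (finishes day 5); job 1 (finishes day 10). The latest of these is day 10, so job 4 runs day 10 to 10 + 9 = day 19.
Job 3 has to wait for job 2 (finishes day 5); job 1 (finishes day 10). The latest of these is day 10, so job 3 runs day 10 to 10 + 2 = day 12.
Job 5 cannot start until job 3 (finishes day 12, plus 2-day gap → day 14); job 4 (finishes day 19). The controlling bound is day 19, so job 5 finishes at 19 + 7 = day 26.
For job 6: job 5 (finishes day 26); job 1 (finishes day 10); job 2 (finishes day 5). Taking the maximum gives a start of day 26, and it finishes at 26 + 2 = day 28.
All tasks are finished once the last one completes. Finish times: Job 1 at 10, Job 2 at 5, Job 3 at 12, Job 4 at 19, Job 5 at 26, Job 6 at 28, Job 7 at 12. The latest is day 28.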